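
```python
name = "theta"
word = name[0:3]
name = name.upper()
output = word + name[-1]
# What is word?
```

Trace:
`name = "theta"` → name = 'theta'
`word = name[0:3]` → word = 'the'
`name = name.upper()` → name = 'THETA'
`output = word + name[-1]` → output = 'theA'
So word = 'the'

Answer: 'the'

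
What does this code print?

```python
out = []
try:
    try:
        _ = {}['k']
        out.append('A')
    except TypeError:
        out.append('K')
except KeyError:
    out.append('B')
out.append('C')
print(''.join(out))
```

Execution trace: 'B' (outer except KeyError) → 'C' (after the try/except). Output: BC

Answer: BC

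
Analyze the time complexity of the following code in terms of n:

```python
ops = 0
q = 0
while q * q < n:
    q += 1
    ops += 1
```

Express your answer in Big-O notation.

Each loop level contributes: √n. Multiplying the contributions gives O(√n).

Answer: O(√n)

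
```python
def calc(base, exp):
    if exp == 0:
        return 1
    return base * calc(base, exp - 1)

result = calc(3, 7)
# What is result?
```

calc(3, 7) = 3 * 3 * 3 * 3 * 3 * 3 * 3 = 2187

Answer: 2187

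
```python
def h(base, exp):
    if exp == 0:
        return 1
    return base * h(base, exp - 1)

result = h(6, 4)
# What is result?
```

h(6, 4) = 6 * 6 * 6 * 6 = 1296

Answer: 1296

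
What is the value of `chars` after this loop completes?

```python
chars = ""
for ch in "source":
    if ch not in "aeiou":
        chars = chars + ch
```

Remove vowels from 'source'
`chars` takes the values: "" → "s" → "sr" → "src"

Answer: "src"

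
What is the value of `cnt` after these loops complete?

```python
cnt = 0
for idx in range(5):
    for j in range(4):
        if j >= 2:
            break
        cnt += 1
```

Inner breaks at 2, outer runs 5 times
`cnt` takes the values: 0 → 1 → 2 → 3 → 4 → 5 → 6 → 7 → 8 → 9 → 10

Answer: 10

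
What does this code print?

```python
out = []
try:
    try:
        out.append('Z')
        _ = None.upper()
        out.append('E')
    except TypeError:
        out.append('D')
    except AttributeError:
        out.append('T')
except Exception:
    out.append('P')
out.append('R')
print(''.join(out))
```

Execution trace: 'Z' (inner try body) → 'T' (inner except AttributeError) → 'R' (after the try/except). Output: ZTR

Answer: ZTR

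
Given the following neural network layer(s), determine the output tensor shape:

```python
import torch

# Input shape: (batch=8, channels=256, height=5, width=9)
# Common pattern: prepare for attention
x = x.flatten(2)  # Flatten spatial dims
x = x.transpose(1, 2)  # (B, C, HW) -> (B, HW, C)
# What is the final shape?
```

Input: (8, 256, 5, 9) -> after flatten(2): (8, 256, 45) -> Output: (8, 45, 256)

Answer: (8, 45, 256)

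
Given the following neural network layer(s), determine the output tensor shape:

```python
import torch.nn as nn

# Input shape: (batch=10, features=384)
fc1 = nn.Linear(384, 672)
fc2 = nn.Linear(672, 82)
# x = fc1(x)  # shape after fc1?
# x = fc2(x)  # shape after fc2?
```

Input: (10, 384) -> after fc1: (10, 672) -> Output: (10, 82)

Answer: (10, 82)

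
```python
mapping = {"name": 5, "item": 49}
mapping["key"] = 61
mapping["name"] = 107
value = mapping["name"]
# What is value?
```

Trace:
`mapping = {"name": 5, "item": 49}` → mapping = {'name': 5, 'item': 49}
`mapping["key"] = 61` → mapping = {'name': 5, 'item': 49, 'key': 61}
`mapping["name"] = 107` → mapping = {'name': 107, 'item': 49, 'key': 61}
`value = mapping["name"]` → value = 107
So value = 107

Answer: 107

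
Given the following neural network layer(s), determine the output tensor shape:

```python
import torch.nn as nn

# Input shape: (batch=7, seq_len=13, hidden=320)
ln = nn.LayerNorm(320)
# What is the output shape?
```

Input: (7, 13, 320) -> Output: (7, 13, 320)

Answer: (7, 13, 320)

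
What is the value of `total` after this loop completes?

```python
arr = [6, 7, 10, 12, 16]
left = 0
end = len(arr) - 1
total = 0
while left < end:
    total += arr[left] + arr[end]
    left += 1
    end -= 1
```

Sum of pairs from ends
`total` takes the values: 0 → 22 → 41

Answer: 41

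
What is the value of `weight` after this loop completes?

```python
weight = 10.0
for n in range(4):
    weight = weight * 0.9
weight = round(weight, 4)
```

Exponential decay: 10.0 * 0.9^4
`weight` takes the values: 10.0 → 9.0 → 8.1 → 7.29 → 6.561

Answer: 6.561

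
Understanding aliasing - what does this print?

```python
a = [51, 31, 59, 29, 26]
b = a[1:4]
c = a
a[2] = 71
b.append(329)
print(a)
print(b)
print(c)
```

Key concept: slice vs alias.
Step by step:
`a = [51, 31, 59, 29, 26]` → a = [51, 31, 59, 29, 26]
`b = a[1:4]` → b = [31, 59, 29]
`c = a` → c = [51, 31, 59, 29, 26] (same object as a)
`a[2] = 71` → a = [51, 31, 71, 29, 26] (same object as c); c = [51, 31, 71, 29, 26] (same object as a)
`b.append(329)` → b = [31, 59, 29, 329]
`print(a)` → prints [51, 31, 71, 29, 26]
`print(b)` → prints [31, 59, 29, 329]
`print(c)` → prints [51, 31, 71, 29, 26]

Answer:
[51, 31, 71, 29, 26]
[31, 59, 29, 329]
[51, 31, 71, 29, 26]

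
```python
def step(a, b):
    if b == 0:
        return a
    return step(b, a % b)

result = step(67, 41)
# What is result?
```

step(67, 41) -> step(41, 26) -> step(26, 15) -> step(15, 11) -> step(11, 4) -> step(4, 3) -> step(3, 1) -> step(1, 0) -> 1

Answer: 1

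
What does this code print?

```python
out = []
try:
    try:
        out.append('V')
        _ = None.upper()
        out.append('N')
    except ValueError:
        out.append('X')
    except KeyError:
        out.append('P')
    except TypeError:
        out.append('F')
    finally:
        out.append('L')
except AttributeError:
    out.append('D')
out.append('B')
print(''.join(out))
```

Execution trace: 'V' (try body) → 'L' (finally) → 'D' (outer except AttributeError) → 'B' (after the try/except). Output: VLDB

Answer: VLDB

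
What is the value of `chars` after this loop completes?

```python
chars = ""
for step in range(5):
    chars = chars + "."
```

Repeat '.' 5 times
`chars` takes the values: "" → "." → ".." → "..." → "...." → "....."

Answer: "....."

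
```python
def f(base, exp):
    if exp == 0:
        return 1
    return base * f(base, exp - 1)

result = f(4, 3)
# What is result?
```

f(4, 3) = 4 * 4 * 4 = 64

Answer: 64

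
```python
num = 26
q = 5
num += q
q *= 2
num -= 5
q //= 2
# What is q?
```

Trace:
`num = 26` → num = 26
`q = 5` → q = 5
`num += q` → num = 31
`q *= 2` → q = 10
`num -= 5` → num = 26
`q //= 2` → q = 5
So q = 5

Answer: 5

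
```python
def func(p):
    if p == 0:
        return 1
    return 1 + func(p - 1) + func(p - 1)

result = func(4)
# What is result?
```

func(p) = 1 + 2·func(p-1), func(0)=1. Closed form: (1+1)·2^4 - 1 = 31.

Answer: 31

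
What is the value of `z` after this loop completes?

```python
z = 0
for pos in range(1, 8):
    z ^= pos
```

XOR of 1 to 7
`z` takes the values: 0 → 1 → 3 → 0 → 4 → 1 → 7 → 0

Answer: 0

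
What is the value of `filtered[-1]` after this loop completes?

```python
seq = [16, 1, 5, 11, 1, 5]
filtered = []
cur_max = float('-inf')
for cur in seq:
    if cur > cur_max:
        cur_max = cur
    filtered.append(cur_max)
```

Running max ends at 16
`filtered` takes the values: [] → [16] → [16, 16] → [16, 16, 16] → [16, 16, 16, 16] → [16, 16, 16, 16, 16] → [16, 16, 16, 16, 16, 16]
So `filtered[-1]` = 16

Answer: 16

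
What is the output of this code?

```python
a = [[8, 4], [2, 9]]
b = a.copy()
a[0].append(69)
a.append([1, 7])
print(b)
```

Key concept: shallow copy with nested lists.
Step by step:
`a = [[8, 4], [2, 9]]` → a = [[8, 4], [2, 9]]
`b = a.copy()` → b = [[8, 4], [2, 9]]
`a[0].append(69)` → a = [[8, 4, 69], [2, 9]]; b = [[8, 4, 69], [2, 9]]
`a.append([1, 7])` → a = [[8, 4, 69], [2, 9], [1, 7]]
`print(b)` → prints [[8, 4, 69], [2, 9]]

Answer: [[8, 4, 69], [2, 9]]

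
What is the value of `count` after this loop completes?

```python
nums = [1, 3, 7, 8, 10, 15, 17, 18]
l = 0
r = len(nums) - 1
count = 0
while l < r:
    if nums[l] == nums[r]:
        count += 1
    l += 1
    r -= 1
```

Count matching pairs from ends
`count` takes the values: 0

Answer: 0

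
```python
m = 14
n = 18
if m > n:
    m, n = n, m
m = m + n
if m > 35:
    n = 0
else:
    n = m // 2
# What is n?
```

Trace:
`m = 14` → m = 14
`n = 18` → n = 18
`if m > n: ...` → m > n is False → no variable changes
`m = m + n` → m = 32
`if m > 35: ...` → m > 35 is False, take else branch → n = 16
So n = 16

Answer: 16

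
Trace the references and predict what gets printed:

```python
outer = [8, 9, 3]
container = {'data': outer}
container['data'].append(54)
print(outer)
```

Key concept: dict holds reference to list.
Step by step:
`outer = [8, 9, 3]` → outer = [8, 9, 3]
`container = {'data': outer}` → container = {'data': [8, 9, 3]}
`container['data'].append(54)` → outer = [8, 9, 3, 54]; container = {'data': [8, 9, 3, 54]}
`print(outer)` → prints [8, 9, 3, 54]

Answer: [8, 9, 3, 54]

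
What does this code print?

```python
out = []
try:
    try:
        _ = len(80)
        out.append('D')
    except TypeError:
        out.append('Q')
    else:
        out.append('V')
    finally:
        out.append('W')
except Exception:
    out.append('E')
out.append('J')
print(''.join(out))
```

Execution trace: 'Q' (inner except TypeError) → 'W' (inner finally) → 'J' (after the try/except). Output: QWJ

Answer: QWJ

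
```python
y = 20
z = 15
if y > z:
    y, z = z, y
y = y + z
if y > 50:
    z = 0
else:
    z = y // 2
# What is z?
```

Trace:
`y = 20` → y = 20
`z = 15` → z = 15
`if y > z: ...` → y > z is True → y = 15; z = 20
`y = y + z` → y = 35
`if y > 50: ...` → y > 50 is False, take else branch → z = 17
So z = 17

Answer: 17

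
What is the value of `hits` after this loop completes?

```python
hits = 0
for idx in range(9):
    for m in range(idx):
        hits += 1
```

Triangle number: 0+1+2+...+8
`hits` takes the values: 0 → 1 → 2 → 3 → 4 → 5 → 6 → 7 → 8 → 9 → 10 → 11 → 12 → 13 → 14 → 15 → 16 → 17 → 18 → 19 → 20 → 21 → 22 → 23 → 24 → 25 → 26 → 27 → 28 → 29 → 30 → 31 → 32 → 33 → 34 → 35 → 36

Answer: 36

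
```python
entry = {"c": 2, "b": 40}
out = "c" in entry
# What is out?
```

Trace:
`entry = {"c": 2, "b": 40}` → entry = {'c': 2, 'b': 40}
`out = "c" in entry` → out = True
So out = True

Answer: True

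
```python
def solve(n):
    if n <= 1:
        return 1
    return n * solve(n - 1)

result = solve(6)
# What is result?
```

solve(6) = 6 * 5 * 4 * 3 * 2 * 1 = 720

Answer: 720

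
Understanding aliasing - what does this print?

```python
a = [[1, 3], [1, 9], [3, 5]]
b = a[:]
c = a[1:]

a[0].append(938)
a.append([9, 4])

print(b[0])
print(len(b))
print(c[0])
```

Key concept: slice with nested mutation.
Step by step:
`a = [[1, 3], [1, 9], [3, 5]]` → a = [[1, 3], [1, 9], [3, 5]]
`b = a[:]` → b = [[1, 3], [1, 9], [3, 5]]
`c = a[1:]` → c = [[1, 9], [3, 5]]
`a[0].append(938)` → a = [[1, 3, 938], [1, 9], [3, 5]]; b = [[1, 3, 938], [1, 9], [3, 5]]
`a.append([9, 4])` → a = [[1, 3, 938], [1, 9], [3, 5], [9, 4]]
`print(b[0])` → prints [1, 3, 938]
`print(len(b))` → prints 3
`print(c[0])` → prints [1, 9]

Answer:
[1, 3, 938]
3
[1, 9]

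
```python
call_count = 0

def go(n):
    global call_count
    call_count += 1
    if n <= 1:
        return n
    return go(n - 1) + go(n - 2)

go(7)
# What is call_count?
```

Calls(n) = 1 + Calls(n-1) + Calls(n-2); Calls(0)=Calls(1)=1. For n=7 this gives 41.

Answer: 41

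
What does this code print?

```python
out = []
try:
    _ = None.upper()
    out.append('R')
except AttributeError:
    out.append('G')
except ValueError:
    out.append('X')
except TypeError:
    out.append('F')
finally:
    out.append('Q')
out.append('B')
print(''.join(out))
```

Execution trace: 'G' (except AttributeError) → 'Q' (finally) → 'B' (after the try/except). Output: GQB

Answer: GQB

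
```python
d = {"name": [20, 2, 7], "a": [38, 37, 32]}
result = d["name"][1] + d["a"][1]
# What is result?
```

Trace:
`d = {"name": [20, 2, 7], "a": [38, 37, 32]}` → d = {'name': [20, 2, 7], 'a': [38, 37, 32]}
`result = d["name"][1] + d["a"][1]` → result = 39
So result = 39

Answer: 39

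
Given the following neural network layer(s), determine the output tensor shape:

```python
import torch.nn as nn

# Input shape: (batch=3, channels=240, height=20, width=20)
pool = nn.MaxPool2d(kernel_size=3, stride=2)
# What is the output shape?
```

Input: (3, 240, 20, 20) -> Output: (3, 240, 9, 9)

Answer: (3, 240, 9, 9)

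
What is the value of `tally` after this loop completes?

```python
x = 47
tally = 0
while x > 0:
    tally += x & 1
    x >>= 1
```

Count set bits in 47 (binary: 0b101111)
`tally` takes the values: 0 → 1 → 2 → 3 → 4 → 5

Answer: 5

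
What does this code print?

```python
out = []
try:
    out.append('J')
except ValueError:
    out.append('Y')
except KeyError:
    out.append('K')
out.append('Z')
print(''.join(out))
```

Execution trace: 'J' (try body, no exception) → 'Z' (after the try/except). Output: JZ

Answer: JZ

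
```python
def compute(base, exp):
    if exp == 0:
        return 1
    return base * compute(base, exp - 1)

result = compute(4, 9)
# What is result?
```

compute(4, 9) = 4 * 4 * 4 * 4 * 4 * 4 * 4 * 4 * 4 = 262144

Answer: 262144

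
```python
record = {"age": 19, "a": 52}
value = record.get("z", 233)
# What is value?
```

Trace:
`record = {"age": 19, "a": 52}` → record = {'age': 19, 'a': 52}
`value = record.get("z", 233)` → value = 233
So value = 233

Answer: 233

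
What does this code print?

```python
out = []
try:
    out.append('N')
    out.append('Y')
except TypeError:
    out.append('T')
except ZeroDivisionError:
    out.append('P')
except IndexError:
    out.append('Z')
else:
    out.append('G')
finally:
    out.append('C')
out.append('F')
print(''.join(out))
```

Execution trace: 'N' (try body) → 'Y' (try body, no exception) → 'G' (else) → 'C' (finally) → 'F' (after the try/except). Output: NYGCF

Answer: NYGCF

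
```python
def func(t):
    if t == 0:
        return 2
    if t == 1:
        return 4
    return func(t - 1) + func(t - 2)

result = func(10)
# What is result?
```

Build up from base cases: func(0)=2, func(1)=4, func(2)=6, func(3)=10, func(4)=16, func(5)=26, func(6)=42, ..., func(10)=288

Answer: 288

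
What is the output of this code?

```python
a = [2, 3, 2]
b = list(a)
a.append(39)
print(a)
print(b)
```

Key concept: list() constructor creates copy.
Step by step:
`a = [2, 3, 2]` → a = [2, 3, 2]
`b = list(a)` → b = [2, 3, 2]
`a.append(39)` → a = [2, 3, 2, 39]
`print(a)` → prints [2, 3, 2, 39]
`print(b)` → prints [2, 3, 2]

Answer:
[2, 3, 2, 39]
[2, 3, 2]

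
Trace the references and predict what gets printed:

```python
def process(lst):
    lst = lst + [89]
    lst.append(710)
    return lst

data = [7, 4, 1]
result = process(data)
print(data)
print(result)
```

Key concept: rebinding parameter vs mutation.
Step by step:
`data = [7, 4, 1]` → data = [7, 4, 1]
`result = process(data)` → result = [7, 4, 1, 89, 710]
`print(data)` → prints [7, 4, 1]
`print(result)` → prints [7, 4, 1, 89, 710]

Answer:
[7, 4, 1]
[7, 4, 1, 89, 710]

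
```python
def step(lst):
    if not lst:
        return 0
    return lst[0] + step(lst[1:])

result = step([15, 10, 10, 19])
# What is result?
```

15 + 10 + 10 + 19 + 0 = 54

Answer: 54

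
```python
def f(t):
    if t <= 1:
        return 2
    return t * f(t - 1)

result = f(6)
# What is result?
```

f(6) = 6 * 5 * 4 * 3 * 2 * 2 = 1440

Answer: 1440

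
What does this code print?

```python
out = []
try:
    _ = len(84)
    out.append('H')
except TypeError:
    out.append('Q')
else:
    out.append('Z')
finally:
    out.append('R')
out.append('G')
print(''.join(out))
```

Execution trace: 'Q' (except TypeError) → 'R' (finally) → 'G' (after the try/except). Output: QRG

Answer: QRG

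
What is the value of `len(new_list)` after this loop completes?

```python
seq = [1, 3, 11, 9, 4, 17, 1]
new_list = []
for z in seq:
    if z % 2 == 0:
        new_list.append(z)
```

Count even numbers in [1, 3, 11, 9, 4, 17, 1]
`new_list` takes the values: [] → [4]
So `len(new_list)` = 1

Answer: 1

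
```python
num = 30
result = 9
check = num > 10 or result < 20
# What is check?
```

Trace:
`num = 30` → num = 30
`result = 9` → result = 9
`check = num > 10 or result < 20` → check = True
So check = True

Answer: True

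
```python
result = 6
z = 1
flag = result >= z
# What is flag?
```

Trace:
`result = 6` → result = 6
`z = 1` → z = 1
`flag = result >= z` → flag = True
So flag = True

Answer: True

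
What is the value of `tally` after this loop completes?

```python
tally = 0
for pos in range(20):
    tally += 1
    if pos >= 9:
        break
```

Loop breaks when pos reaches 9, tally is 10
`tally` takes the values: 0 → 1 → 2 → 3 → 4 → 5 → 6 → 7 → 8 → 9 → 10

Answer: 10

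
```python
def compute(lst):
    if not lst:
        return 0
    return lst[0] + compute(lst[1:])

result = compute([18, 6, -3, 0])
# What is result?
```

18 + 6 + (-3) + 0 + 0 = 21

Answer: 21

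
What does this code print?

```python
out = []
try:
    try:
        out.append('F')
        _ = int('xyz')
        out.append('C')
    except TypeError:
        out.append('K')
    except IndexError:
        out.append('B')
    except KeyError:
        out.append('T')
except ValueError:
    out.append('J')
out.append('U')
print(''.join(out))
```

Execution trace: 'F' (inner try body) → 'J' (outer except ValueError) → 'U' (after the try/except). Output: FJU

Answer: FJU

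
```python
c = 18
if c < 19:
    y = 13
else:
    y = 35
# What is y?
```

Trace:
`c = 18` → c = 18
`if c < 19: ...` → c < 19 is True → y = 13
So y = 13

Answer: 13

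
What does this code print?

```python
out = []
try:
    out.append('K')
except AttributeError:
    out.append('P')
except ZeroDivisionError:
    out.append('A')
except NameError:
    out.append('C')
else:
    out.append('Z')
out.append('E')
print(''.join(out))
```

Execution trace: 'K' (try body, no exception) → 'Z' (else) → 'E' (after the try/except). Output: KZE

Answer: KZE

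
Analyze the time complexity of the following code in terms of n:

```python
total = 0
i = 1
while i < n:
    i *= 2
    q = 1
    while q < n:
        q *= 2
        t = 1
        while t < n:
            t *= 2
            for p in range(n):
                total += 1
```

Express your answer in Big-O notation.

Each loop level contributes: log n × log n × log n × n. Multiplying the contributions gives O(n log^3 n).

Answer: O(n log^3 n)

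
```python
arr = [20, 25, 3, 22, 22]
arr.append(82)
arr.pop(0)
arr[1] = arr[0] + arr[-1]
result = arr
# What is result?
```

Trace:
`arr = [20, 25, 3, 22, 22]` → arr = [20, 25, 3, 22, 22]
`arr.append(82)` → arr = [20, 25, 3, 22, 22, 82]
`arr.pop(0)` → arr = [25, 3, 22, 22, 82]
`arr[1] = arr[0] + arr[-1]` → arr = [25, 107, 22, 22, 82]
`result = arr` → result = [25, 107, 22, 22, 82]
So result = [25, 107, 22, 22, 82]

Answer: [25, 107, 22, 22, 82]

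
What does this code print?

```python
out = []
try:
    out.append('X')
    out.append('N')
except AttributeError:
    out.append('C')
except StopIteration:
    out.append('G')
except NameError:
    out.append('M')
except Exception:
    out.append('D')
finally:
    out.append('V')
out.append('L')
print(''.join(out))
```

Execution trace: 'X' (try body) → 'N' (try body, no exception) → 'V' (finally) → 'L' (after the try/except). Output: XNVL

Answer: XNVL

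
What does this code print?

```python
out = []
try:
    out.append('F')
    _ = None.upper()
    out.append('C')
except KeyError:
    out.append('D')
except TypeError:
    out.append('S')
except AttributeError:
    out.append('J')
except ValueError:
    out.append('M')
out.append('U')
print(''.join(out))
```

Execution trace: 'F' (try body) → 'J' (except AttributeError) → 'U' (after the try/except). Output: FJU

Answer: FJU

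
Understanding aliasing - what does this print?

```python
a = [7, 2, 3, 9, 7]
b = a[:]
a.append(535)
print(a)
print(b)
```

Key concept: slice [:] creates copy.
Step by step:
`a = [7, 2, 3, 9, 7]` → a = [7, 2, 3, 9, 7]
`b = a[:]` → b = [7, 2, 3, 9, 7]
`a.append(535)` → a = [7, 2, 3, 9, 7, 535]
`print(a)` → prints [7, 2, 3, 9, 7, 535]
`print(b)` → prints [7, 2, 3, 9, 7]

Answer:
[7, 2, 3, 9, 7, 535]
[7, 2, 3, 9, 7]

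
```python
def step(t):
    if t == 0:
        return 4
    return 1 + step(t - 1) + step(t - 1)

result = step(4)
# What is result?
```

step(t) = 1 + 2·step(t-1), step(0)=4. Closed form: (4+1)·2^4 - 1 = 79.

Answer: 79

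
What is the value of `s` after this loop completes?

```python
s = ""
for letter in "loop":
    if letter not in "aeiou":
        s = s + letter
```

Remove vowels from 'loop'
`s` takes the values: "" → "l" → "lp"

Answer: "lp"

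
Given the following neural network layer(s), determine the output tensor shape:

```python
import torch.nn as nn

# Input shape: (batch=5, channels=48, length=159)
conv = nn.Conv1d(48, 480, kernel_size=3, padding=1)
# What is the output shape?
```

Input: (5, 48, 159) -> Output: (5, 480, 159)

Answer: (5, 480, 159)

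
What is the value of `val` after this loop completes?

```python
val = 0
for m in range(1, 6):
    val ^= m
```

XOR of 1 to 5
`val` takes the values: 0 → 1 → 3 → 0 → 4 → 1

Answer: 1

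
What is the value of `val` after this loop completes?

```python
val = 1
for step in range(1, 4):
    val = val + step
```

Start at 1, add 1 through 3
`val` takes the values: 1 → 2 → 4 → 7

Answer: 7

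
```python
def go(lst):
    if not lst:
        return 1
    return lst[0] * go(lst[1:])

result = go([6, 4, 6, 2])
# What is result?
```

Product over [6, 4, 6, 2] = 6 * 4 * 6 * 2 = 288

Answer: 288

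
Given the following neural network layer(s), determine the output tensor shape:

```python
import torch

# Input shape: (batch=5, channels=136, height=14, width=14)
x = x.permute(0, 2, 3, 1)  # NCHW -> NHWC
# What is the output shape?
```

Input: (5, 136, 14, 14) -> Output: (5, 14, 14, 136)

Answer: (5, 14, 14, 136)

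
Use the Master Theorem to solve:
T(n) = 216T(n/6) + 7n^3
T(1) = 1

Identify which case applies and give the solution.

a=216, b=6, f(n)=7n^3. log_6(216) = 3. Since c=3 = 3, Case 2 applies: T(n) = Θ(n^log_b(a) · log n) = O(n^3 log n).

Answer: O(n^3 log n) - Case 2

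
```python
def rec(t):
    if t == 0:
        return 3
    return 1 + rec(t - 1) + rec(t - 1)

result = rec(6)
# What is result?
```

rec(t) = 1 + 2·rec(t-1), rec(0)=3. Closed form: (3+1)·2^6 - 1 = 255.

Answer: 255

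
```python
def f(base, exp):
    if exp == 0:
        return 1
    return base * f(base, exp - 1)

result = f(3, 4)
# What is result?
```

f(3, 4) = 3 * 3 * 3 * 3 = 81

Answer: 81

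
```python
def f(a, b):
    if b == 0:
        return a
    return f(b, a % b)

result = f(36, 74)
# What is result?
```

f(36, 74) -> f(74, 36) -> f(36, 2) -> f(2, 0) -> 2

Answer: 2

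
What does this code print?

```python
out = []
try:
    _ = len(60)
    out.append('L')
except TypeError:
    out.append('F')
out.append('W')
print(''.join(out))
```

Execution trace: 'F' (except TypeError) → 'W' (after the try/except). Output: FW

Answer: FW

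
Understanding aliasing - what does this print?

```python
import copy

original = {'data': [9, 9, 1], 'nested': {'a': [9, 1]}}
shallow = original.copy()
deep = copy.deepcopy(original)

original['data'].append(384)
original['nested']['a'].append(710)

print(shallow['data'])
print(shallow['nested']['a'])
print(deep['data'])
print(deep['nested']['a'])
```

Key concept: comparing shallow vs deep copy.
Step by step:
`original = {'data': [9, 9, 1], 'nested': {'a': [9, 1]}}` → original = {'data': [9, 9, 1], 'nested': {'a': [9, 1]}}
`shallow = original.copy()` → shallow = {'data': [9, 9, 1], 'nested': {'a': [9, 1]}}
`deep = copy.deepcopy(original)` → deep = {'data': [9, 9, 1], 'nested': {'a': [9, 1]}}
`original['data'].append(384)` → original = {'data': [9, 9, 1, 384], 'nested': {'a': [9, 1]}}; shallow = {'data': [9, 9, 1, 384], 'nested': {'a': [9, 1]}}
`original['nested']['a'].append(710)` → original = {'data': [9, 9, 1, 384], 'nested': {'a': [9, 1, 710]}}; shallow = {'data': [9, 9, 1, 384], 'nested': {'a': [9, 1, 710]}}
`print(shallow['data'])` → prints [9, 9, 1, 384]
`print(shallow['nested']['a'])` → prints [9, 1, 710]
`print(deep['data'])` → prints [9, 9, 1]
`print(deep['nested']['a'])` → prints [9, 1]

Answer:
[9, 9, 1, 384]
[9, 1, 710]
[9, 9, 1]
[9, 1]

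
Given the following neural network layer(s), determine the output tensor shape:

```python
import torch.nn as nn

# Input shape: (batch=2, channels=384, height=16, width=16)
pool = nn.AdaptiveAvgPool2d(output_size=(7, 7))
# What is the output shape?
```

Input: (2, 384, 16, 16) -> Output: (2, 384, 7, 7)

Answer: (2, 384, 7, 7)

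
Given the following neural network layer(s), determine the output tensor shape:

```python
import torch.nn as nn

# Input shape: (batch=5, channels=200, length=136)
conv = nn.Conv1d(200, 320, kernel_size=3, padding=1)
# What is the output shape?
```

Input: (5, 200, 136) -> Output: (5, 320, 136)

Answer: (5, 320, 136)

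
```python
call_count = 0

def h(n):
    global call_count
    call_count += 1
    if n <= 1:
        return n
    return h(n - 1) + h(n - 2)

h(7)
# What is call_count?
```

Calls(n) = 1 + Calls(n-1) + Calls(n-2); Calls(0)=Calls(1)=1. For n=7 this gives 41.

Answer: 41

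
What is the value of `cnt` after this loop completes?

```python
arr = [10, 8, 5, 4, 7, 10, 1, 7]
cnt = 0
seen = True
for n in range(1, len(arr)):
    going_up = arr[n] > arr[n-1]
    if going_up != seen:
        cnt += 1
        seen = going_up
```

Count direction changes in [10, 8, 5, 4, 7, 10, 1, 7]
`cnt` takes the values: 0 → 1 → 2 → 3 → 4

Answer: 4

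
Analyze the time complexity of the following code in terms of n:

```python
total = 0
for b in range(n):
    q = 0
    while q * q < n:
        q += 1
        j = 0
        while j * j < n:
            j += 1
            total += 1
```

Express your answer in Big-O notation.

Each loop level contributes: n × √n × √n. Multiplying the contributions gives O(n^2).

Answer: O(n^2)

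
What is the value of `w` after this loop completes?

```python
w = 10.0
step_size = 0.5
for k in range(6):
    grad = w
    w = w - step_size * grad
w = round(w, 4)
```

Gradient descent: w = 10.0 * (1 - 0.5)^6
`w` takes the values: 10.0 → 5.0 → 2.5 → 1.25 → 0.625 → 0.3125 → 0.15625 → 0.1562

Answer: 0.1562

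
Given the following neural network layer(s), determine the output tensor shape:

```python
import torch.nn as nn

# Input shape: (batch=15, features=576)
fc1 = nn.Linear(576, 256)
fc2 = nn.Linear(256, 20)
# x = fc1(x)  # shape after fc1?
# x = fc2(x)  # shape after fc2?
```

Input: (15, 576) -> after fc1: (15, 256) -> Output: (15, 20)

Answer: (15, 20)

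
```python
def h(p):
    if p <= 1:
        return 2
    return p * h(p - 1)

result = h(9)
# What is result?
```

h(9) = 9 * 8 * 7 * 6 * 5 * 4 * 3 * 2 * 2 = 725760

Answer: 725760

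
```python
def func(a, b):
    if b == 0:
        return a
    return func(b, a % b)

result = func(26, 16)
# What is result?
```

func(26, 16) -> func(16, 10) -> func(10, 6) -> func(6, 4) -> func(4, 2) -> func(2, 0) -> 2

Answer: 2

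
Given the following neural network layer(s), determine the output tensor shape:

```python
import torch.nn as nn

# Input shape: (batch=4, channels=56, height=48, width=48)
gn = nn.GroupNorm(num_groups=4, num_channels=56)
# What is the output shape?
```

Input: (4, 56, 48, 48) -> Output: (4, 56, 48, 48)

Answer: (4, 56, 48, 48)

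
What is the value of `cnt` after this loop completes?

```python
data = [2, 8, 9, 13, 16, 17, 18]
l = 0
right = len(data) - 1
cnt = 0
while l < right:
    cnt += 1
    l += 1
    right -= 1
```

Iterations until pointers meet (list length 7)
`cnt` takes the values: 0 → 1 → 2 → 3

Answer: 3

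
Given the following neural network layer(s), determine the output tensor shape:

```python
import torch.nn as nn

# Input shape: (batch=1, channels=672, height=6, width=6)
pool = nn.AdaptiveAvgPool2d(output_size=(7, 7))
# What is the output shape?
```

Input: (1, 672, 6, 6) -> Output: (1, 672, 7, 7)

Answer: (1, 672, 7, 7)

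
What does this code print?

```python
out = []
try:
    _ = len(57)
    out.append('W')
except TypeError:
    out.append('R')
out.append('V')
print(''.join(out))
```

Execution trace: 'R' (except TypeError) → 'V' (after the try/except). Output: RV

Answer: RV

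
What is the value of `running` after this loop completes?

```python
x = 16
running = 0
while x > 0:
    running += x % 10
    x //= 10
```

Sum digits of 16
`running` takes the values: 0 → 6 → 7

Answer: 7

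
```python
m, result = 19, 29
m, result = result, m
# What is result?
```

Trace:
`m, result = 19, 29` → m = 19; result = 29
`m, result = result, m` → m = 29; result = 19
So result = 19

Answer: 19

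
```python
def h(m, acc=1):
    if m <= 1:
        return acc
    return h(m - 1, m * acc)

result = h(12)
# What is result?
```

Accumulator trace (n, acc): (12, 1) -> (11, 12) -> (10, 132) -> (9, 1320) -> (8, 11880) -> (7, 95040) -> (6, 665280) -> (5, 3991680) -> (4, 19958400) -> (3, 79833600) -> (2, 239500800) -> (1, 479001600) -> return 479001600

Answer: 479001600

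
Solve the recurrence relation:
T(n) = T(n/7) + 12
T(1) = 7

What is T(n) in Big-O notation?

Each step divides n by 7 and adds 12. After log_7(n) steps we reach T(1)=7. So T(n) = 12·log_7(n) + 7 = O(log n).

Answer: O(log n)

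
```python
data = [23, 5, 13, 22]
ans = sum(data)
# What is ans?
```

Trace:
`data = [23, 5, 13, 22]` → data = [23, 5, 13, 22]
`ans = sum(data)` → ans = 63
So ans = 63

Answer: 63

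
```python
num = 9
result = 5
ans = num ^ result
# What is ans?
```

Trace:
`num = 9` → num = 9
`result = 5` → result = 5
`ans = num ^ result` → ans = 12
So ans = 12

Answer: 12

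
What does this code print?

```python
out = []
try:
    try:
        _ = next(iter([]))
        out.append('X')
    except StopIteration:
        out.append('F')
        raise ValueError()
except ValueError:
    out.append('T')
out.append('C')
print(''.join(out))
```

Execution trace: 'F' (inner except StopIteration) → 'T' (outer except ValueError) → 'C' (after the try/except). Output: FTC

Answer: FTC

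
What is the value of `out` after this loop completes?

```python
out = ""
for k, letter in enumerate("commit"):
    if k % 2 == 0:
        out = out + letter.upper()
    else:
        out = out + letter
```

Uppercase even positions in 'commit'
`out` takes the values: "" → "C" → "Co" → "CoM" → "CoMm" → "CoMmI" → "CoMmIt"

Answer: "CoMmIt"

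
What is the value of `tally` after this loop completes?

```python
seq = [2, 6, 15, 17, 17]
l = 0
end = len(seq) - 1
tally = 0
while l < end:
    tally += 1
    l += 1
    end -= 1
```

Iterations until pointers meet (list length 5)
`tally` takes the values: 0 → 1 → 2

Answer: 2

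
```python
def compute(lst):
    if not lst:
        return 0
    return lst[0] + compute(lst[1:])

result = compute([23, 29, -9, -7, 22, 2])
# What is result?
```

23 + 29 + (-9) + (-7) + 22 + 2 + 0 = 60

Answer: 60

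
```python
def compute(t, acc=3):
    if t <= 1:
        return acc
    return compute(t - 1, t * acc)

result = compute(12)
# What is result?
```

Accumulator trace (n, acc): (12, 3) -> (11, 36) -> (10, 396) -> (9, 3960) -> (8, 35640) -> (7, 285120) -> (6, 1995840) -> (5, 11975040) -> (4, 59875200) -> (3, 239500800) -> (2, 718502400) -> (1, 1437004800) -> return 1437004800

Answer: 1437004800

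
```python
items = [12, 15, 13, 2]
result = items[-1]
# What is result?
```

Trace:
`items = [12, 15, 13, 2]` → items = [12, 15, 13, 2]
`result = items[-1]` → result = 2
So result = 2

Answer: 2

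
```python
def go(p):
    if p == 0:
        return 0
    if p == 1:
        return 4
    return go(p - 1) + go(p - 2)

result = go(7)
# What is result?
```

Build up from base cases: go(0)=0, go(1)=4, go(2)=4, go(3)=8, go(4)=12, go(5)=20, go(6)=32, ..., go(7)=52

Answer: 52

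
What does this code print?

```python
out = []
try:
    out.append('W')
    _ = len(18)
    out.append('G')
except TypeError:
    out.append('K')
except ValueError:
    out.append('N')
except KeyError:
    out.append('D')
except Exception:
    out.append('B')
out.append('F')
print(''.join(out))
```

Execution trace: 'W' (try body) → 'K' (except TypeError) → 'F' (after the try/except). Output: WKF

Answer: WKF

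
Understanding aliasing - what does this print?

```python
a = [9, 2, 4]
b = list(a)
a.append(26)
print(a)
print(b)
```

Key concept: list() constructor creates copy.
Step by step:
`a = [9, 2, 4]` → a = [9, 2, 4]
`b = list(a)` → b = [9, 2, 4]
`a.append(26)` → a = [9, 2, 4, 26]
`print(a)` → prints [9, 2, 4, 26]
`print(b)` → prints [9, 2, 4]

Answer:
[9, 2, 4, 26]
[9, 2, 4]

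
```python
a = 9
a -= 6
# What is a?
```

Trace:
`a = 9` → a = 9
`a -= 6` → a = 3
So a = 3

Answer: 3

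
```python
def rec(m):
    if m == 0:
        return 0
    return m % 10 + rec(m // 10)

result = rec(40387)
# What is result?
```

Sum of digits of 40387: 7 + 8 + 3 + 0 + 4 = 22

Answer: 22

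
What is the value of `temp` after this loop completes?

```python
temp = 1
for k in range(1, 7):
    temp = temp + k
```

Start at 1, add 1 through 6
`temp` takes the values: 1 → 2 → 4 → 7 → 11 → 16 → 22

Answer: 22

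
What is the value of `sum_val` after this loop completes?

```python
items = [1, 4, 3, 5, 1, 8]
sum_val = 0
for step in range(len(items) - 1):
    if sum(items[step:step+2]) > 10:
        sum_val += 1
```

Count windows with sum > 10
`sum_val` takes the values: 0

Answer: 0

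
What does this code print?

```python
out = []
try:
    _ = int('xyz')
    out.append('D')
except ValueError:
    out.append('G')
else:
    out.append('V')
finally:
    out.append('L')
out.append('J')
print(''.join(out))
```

Execution trace: 'G' (except ValueError) → 'L' (finally) → 'J' (after the try/except). Output: GLJ

Answer: GLJ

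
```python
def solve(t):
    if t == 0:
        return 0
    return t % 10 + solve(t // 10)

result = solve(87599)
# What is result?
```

Sum of digits of 87599: 9 + 9 + 5 + 7 + 8 = 38

Answer: 38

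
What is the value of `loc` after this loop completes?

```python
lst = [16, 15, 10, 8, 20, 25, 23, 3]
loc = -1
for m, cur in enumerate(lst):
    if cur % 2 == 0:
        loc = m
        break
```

First even number index in [16, 15, 10, 8, 20, 25, 23, 3]
`loc` takes the values: -1 → 0

Answer: 0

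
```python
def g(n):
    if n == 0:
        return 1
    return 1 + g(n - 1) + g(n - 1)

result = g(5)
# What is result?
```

g(n) = 1 + 2·g(n-1), g(0)=1. Closed form: (1+1)·2^5 - 1 = 63.

Answer: 63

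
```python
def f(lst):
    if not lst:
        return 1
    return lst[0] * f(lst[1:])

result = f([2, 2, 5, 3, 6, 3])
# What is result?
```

Product over [2, 2, 5, 3, 6, 3] = 2 * 2 * 5 * 3 * 6 * 3 = 1080

Answer: 1080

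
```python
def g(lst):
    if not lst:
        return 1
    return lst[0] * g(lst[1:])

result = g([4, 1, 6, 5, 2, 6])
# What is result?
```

Product over [4, 1, 6, 5, 2, 6] = 4 * 1 * 6 * 5 * 2 * 6 = 1440

Answer: 1440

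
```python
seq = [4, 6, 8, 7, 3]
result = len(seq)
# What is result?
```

Trace:
`seq = [4, 6, 8, 7, 3]` → seq = [4, 6, 8, 7, 3]
`result = len(seq)` → result = 5
So result = 5

Answer: 5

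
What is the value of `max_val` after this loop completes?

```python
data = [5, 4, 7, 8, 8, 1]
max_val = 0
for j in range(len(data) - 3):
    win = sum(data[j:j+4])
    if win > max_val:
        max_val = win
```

Max sum of 4-element window in [5, 4, 7, 8, 8, 1]
`max_val` takes the values: 0 → 24 → 27

Answer: 27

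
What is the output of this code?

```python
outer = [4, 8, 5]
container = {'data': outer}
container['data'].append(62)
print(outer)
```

Key concept: dict holds reference to list.
Step by step:
`outer = [4, 8, 5]` → outer = [4, 8, 5]
`container = {'data': outer}` → container = {'data': [4, 8, 5]}
`container['data'].append(62)` → outer = [4, 8, 5, 62]; container = {'data': [4, 8, 5, 62]}
`print(outer)` → prints [4, 8, 5, 62]

Answer: [4, 8, 5, 62]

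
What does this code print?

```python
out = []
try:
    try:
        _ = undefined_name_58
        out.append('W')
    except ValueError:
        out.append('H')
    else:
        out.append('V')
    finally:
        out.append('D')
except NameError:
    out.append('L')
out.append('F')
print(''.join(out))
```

Execution trace: 'D' (finally) → 'L' (outer except NameError) → 'F' (after the try/except). Output: DLF

Answer: DLF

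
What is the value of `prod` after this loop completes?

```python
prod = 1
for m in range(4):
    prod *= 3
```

3^4 = 81
`prod` takes the values: 1 → 3 → 9 → 27 → 81

Answer: 81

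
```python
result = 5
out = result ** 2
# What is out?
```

Trace:
`result = 5` → result = 5
`out = result ** 2` → out = 25
So out = 25

Answer: 25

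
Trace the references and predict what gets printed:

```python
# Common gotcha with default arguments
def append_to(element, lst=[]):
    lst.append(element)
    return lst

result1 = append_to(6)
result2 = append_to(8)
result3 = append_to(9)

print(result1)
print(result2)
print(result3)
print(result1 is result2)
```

Key concept: mutable default argument gotcha.
Step by step:
`result1 = append_to(6)` → result1 = [6]
`result2 = append_to(8)` → result1 = [6, 8] (same object as result2); result2 = [6, 8] (same object as result1)
`result3 = append_to(9)` → result1 = [6, 8, 9] (same object as result2, result3); result2 = [6, 8, 9] (same object as result1, result3); result3 = [6, 8, 9] (same object as result1, result2)
`print(result1)` → prints [6, 8, 9]
`print(result2)` → prints [6, 8, 9]
`print(result3)` → prints [6, 8, 9]
`print(result1 is result2)` → prints True

Answer:
[6, 8, 9]
[6, 8, 9]
[6, 8, 9]
True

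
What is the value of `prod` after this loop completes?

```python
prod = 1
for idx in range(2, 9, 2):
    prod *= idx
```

Product of even numbers 2 to 8
`prod` takes the values: 1 → 2 → 8 → 48 → 384

Answer: 384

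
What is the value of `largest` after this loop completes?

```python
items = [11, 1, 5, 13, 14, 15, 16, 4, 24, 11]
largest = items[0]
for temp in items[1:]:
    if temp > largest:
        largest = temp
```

Maximum of [11, 1, 5, 13, 14, 15, 16, 4, 24, 11]
`largest` takes the values: 11 → 13 → 14 → 15 → 16 → 24

Answer: 24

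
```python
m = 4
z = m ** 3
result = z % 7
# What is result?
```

Trace:
`m = 4` → m = 4
`z = m ** 3` → z = 64
`result = z % 7` → result = 1
So result = 1

Answer: 1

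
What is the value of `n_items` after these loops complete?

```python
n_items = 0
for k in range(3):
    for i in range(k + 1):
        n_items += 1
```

Triangle: 1 + 2 + ... + 3
`n_items` takes the values: 0 → 1 → 2 → 3 → 4 → 5 → 6

Answer: 6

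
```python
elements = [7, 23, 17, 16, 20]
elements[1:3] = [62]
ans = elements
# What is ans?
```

Trace:
`elements = [7, 23, 17, 16, 20]` → elements = [7, 23, 17, 16, 20]
`elements[1:3] = [62]` → elements = [7, 62, 16, 20]
`ans = elements` → ans = [7, 62, 16, 20]
So ans = [7, 62, 16, 20]

Answer: [7, 62, 16, 20]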